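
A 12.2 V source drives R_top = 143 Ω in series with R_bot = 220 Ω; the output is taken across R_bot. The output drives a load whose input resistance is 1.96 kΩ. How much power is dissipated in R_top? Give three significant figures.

Total resistance from the source is R_top + (R_bot‖R_L) = 340.8 Ω, so I = 12.2/340.8 Ω = 35.80 mA.
P = I²·R_top = (35.80 mA)² × 143 Ω = 183 mW.

P ≈ 183 mW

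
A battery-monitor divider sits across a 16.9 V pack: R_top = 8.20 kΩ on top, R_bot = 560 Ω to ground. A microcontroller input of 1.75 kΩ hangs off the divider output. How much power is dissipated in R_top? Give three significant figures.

Total resistance from the source is R_top + (R_bot‖R_L) = 8624 Ω, so I = 16.9/8624 Ω = 1.960 mA.
P = I²·R_top = (1.960 mA)² × 8.20 kΩ = 31.5 mW.

P ≈ 31.5 mW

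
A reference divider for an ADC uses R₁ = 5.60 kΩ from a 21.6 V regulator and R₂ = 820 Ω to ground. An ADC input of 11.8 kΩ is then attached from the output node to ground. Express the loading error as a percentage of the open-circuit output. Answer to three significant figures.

The divider's output (Thévenin) resistance is R₁‖R₂ = 715.3 Ω.
Fractional drop under load = R_th/(R_th + R_L) = 715.3 / (715.3 + 11800) = 0.05715.
So the output falls by 5.72 %.

5.72 %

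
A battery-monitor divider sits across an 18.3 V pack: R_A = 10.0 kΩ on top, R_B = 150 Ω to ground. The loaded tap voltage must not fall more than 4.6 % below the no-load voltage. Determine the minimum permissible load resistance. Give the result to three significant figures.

Output resistance R_th = R_A‖R_B = (10000 × 150)/10150 = 147.8 Ω.
The fractional drop is R_th/(R_th + R_L); requiring this ≤ 0.0460 gives R_L ≥ R_th(1/0.0460 − 1) = 147.8 × 20.74 = 3.06 kΩ.

R_L(min) ≈ 3.06 kΩ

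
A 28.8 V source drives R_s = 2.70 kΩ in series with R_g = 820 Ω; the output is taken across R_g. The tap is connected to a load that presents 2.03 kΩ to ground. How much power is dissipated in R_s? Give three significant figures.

P ≈ 208 mW

Total resistance from the source is R_s + (R_g‖R_L) = 3284 Ω, so I = 28.8/3284 Ω = 8.770 mA.
P = I²·R_s = (8.770 mA)² × 2.70 kΩ = 208 mW.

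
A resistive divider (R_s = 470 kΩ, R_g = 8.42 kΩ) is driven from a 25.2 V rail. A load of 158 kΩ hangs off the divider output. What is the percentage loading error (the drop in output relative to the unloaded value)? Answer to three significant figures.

4.97 %

The divider's output (Thévenin) resistance is R_s‖R_g = 8.272 kΩ.
Fractional drop under load = R_th/(R_th + R_L) = 8.272 / (8.272 + 158) = 0.04975.
So the output falls by 4.97 %.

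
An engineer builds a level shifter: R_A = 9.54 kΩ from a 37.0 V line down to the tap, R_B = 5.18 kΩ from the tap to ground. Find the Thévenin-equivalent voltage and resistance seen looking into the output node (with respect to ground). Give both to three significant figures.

V_th = 13.0 V, R_th = 3.36 kΩ

V_th is the open-circuit tap voltage: 37.0 × 5.18/(9.54 + 5.18) = 13.0 V.
With the supply zeroed, R_A and R_B appear in parallel from the tap: R_th = R_A‖R_B = (9.54 × 5.18)/14.72 = 3.36 kΩ.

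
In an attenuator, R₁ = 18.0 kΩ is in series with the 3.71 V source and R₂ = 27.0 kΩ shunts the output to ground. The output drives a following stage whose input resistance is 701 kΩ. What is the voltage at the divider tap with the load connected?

The load sits in parallel with R₂: R₂‖R_L = (27.0 × 701) / (27.0 + 701) = 26.00 kΩ.
V_out = 3.71 × 26.00 / (18.0 + 26.00) = 3.71 × 26.00/44.00 = 2.19 V.

V_out ≈ 2.19 V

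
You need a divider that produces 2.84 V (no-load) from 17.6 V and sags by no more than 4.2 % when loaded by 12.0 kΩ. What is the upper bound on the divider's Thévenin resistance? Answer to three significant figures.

Loading drop = R_th/(R_th + R_L) ≤ 0.0420, so R_th ≤ R_L · ε/(1−ε) = 12.0 kΩ × 0.0420/0.9580 = 526 Ω.

R_th ≤ 526 Ω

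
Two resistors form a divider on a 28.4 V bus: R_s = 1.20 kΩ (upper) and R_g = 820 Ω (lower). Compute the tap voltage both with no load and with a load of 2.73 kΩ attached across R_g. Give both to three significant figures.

Open-circuit: V = 28.4 × 820/(1200 + 820) = 11.5 V.
With the load, R_g becomes R_g‖R_L = 630.6 Ω, so V = 28.4 × 630.6/1831 = 9.78 V.

Unloaded: 11.5 V; loaded: 9.78 V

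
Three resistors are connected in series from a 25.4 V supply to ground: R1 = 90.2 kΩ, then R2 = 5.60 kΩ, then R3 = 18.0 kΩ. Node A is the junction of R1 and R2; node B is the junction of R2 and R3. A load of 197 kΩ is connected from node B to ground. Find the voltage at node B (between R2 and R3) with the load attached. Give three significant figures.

At node B, R3 is in parallel with the load: R3‖R_L = 16.49 kΩ.
Below node A the resistance is R2 + (R3‖R_L) = 22.09 kΩ, so V_A = 25.4 × 22.09/112.3 = 4.997 V.
Then V_B = V_A × (R3‖R_L)/(R2 + R3‖R_L) = 4.997 × 16.49/22.09 = 3.73 V.

V ≈ 3.73 V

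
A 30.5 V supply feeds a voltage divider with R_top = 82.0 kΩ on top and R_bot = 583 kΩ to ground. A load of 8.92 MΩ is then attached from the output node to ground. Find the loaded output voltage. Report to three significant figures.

V_out ≈ 26.5 V

The load sits in parallel with R_bot: R_bot‖R_L = (583 × 8920) / (583 + 8920) = 547.2 kΩ.
V_out = 30.5 × 547.2 / (82.0 + 547.2) = 30.5 × 547.2/629.2 = 26.5 V.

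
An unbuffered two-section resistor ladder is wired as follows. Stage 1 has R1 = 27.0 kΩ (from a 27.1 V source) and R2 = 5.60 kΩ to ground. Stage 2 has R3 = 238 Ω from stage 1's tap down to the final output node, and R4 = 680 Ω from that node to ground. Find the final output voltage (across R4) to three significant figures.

Stage 2 presents R3+R4 = 918.0 Ω as a load on stage 1's tap.
Stage 1's lower leg becomes R2‖(R3+R4) = 788.7 Ω, so V_mid = 27.1 × 788.7/27790 = 0.7692 V.
Stage 2 is itself unloaded: V_out = V_mid × R4/(R3+R4) = 0.7692 × 680/918.0 = 0.570 V.

V_out ≈ 0.570 V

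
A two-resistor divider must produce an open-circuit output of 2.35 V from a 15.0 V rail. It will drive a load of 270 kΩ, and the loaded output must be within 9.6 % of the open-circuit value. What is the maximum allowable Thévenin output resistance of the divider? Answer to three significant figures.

R_th ≤ 28.7 kΩ

Loading drop = R_th/(R_th + R_L) ≤ 0.0960, so R_th ≤ R_L · ε/(1−ε) = 270 kΩ × 0.0960/0.9040 = 28.7 kΩ.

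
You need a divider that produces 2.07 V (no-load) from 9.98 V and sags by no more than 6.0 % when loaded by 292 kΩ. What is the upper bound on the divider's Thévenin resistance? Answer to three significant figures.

R_th ≤ 18.6 kΩ

Loading drop = R_th/(R_th + R_L) ≤ 0.0600, so R_th ≤ R_L · ε/(1−ε) = 292 kΩ × 0.0600/0.9400 = 18.6 kΩ.
(Any R1, R2 with R2/(R1+R2) = 0.207 and R1‖R2 ≤ 18.6 kΩ will meet the spec.)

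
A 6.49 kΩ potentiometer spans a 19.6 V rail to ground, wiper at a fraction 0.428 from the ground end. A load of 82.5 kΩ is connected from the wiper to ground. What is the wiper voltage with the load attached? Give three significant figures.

The wiper splits the pot into (1−α)R = 3.712 kΩ above and αR = 2.778 kΩ below.
Lower section ‖ load = 2.687 kΩ.
V_wiper = 19.6 × 2.687/(3.712 + 2.687) = 8.23 V.

V ≈ 8.23 V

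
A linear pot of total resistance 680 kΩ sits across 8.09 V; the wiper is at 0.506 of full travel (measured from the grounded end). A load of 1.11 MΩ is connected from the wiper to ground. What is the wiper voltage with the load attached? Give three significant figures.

V ≈ 3.55 V

The wiper splits the pot into (1−α)R = 335.9 kΩ above and αR = 344.1 kΩ below.
Lower section ‖ load = 262.7 kΩ.
V_wiper = 8.09 × 262.7/(335.9 + 262.7) = 3.55 V.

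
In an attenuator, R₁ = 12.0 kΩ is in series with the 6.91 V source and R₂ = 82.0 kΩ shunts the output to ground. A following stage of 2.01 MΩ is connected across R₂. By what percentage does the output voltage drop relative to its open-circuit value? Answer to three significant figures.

The divider's output (Thévenin) resistance is R₁‖R₂ = 10.47 kΩ.
Fractional drop under load = R_th/(R_th + R_L) = 10.47 / (10.47 + 2010) = 0.005181.
So the output falls by 0.518 %.

0.518 %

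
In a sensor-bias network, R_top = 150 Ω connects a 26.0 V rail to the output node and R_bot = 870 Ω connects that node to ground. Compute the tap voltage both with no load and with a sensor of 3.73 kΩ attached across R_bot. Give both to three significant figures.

Open-circuit: V = 26.0 × 870/(150 + 870) = 22.2 V.
With the load, R_bot becomes R_bot‖R_L = 705.5 Ω, so V = 26.0 × 705.5/855.5 = 21.4 V.

Unloaded: 22.2 V; loaded: 21.4 V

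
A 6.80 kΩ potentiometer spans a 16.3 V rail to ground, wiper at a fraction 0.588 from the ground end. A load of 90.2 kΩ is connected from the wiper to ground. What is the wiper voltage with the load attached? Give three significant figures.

V ≈ 9.41 V

The wiper splits the pot into (1−α)R = 2.802 kΩ above and αR = 3.998 kΩ below.
Lower section ‖ load = 3.829 kΩ.
V_wiper = 16.3 × 3.829/(2.802 + 3.829) = 9.41 V.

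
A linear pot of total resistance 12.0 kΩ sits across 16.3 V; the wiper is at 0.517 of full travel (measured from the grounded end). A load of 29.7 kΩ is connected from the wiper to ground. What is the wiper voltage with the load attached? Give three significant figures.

V ≈ 7.65 V

The wiper splits the pot into (1−α)R = 5.796 kΩ above and αR = 6.204 kΩ below.
Lower section ‖ load = 5.132 kΩ.
V_wiper = 16.3 × 5.132/(5.796 + 5.132) = 7.65 V.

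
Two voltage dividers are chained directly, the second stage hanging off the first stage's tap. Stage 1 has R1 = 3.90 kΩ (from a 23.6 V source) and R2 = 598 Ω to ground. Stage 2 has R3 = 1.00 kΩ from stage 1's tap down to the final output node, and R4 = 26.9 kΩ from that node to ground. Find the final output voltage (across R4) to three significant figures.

V_out ≈ 2.97 V

Stage 2 presents R3+R4 = 27900 Ω as a load on stage 1's tap.
Stage 1's lower leg becomes R2‖(R3+R4) = 585.5 Ω, so V_mid = 23.6 × 585.5/4485 = 3.080 V.
Stage 2 is itself unloaded: V_out = V_mid × R4/(R3+R4) = 3.080 × 26900/27900 = 2.97 V.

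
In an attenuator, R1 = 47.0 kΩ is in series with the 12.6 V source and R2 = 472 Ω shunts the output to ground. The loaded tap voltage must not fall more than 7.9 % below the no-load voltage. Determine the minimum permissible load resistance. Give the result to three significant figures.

R_L(min) ≈ 5.45 kΩ

Output resistance R_th = R1‖R2 = (47000 × 472)/47470 = 467.3 Ω.
The fractional drop is R_th/(R_th + R_L); requiring this ≤ 0.0790 gives R_L ≥ R_th(1/0.0790 − 1) = 467.3 × 11.66 = 5.45 kΩ.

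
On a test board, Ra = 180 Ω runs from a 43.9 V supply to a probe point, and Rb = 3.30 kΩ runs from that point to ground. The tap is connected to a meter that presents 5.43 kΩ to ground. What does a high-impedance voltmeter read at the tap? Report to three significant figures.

The load sits in parallel with Rb: Rb‖R_L = (3300 × 5430) / (3300 + 5430) = 2053 Ω.
V_out = 43.9 × 2053 / (180 + 2053) = 43.9 × 2053/2233 = 40.4 V.

V_out ≈ 40.4 V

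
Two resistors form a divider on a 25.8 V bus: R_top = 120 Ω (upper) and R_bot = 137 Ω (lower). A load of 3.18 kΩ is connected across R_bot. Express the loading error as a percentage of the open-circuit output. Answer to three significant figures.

1.97 %

The divider's output (Thévenin) resistance is R_top‖R_bot = 63.97 Ω.
Fractional drop under load = R_th/(R_th + R_L) = 63.97 / (63.97 + 3180) = 0.01972.
So the output falls by 1.97 %.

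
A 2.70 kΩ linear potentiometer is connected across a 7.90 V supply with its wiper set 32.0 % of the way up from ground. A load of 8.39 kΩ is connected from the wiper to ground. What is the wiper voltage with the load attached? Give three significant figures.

V ≈ 2.36 V

The wiper splits the pot into (1−α)R = 1836 Ω above and αR = 864.0 Ω below.
Lower section ‖ load = 783.3 Ω.
V_wiper = 7.90 × 783.3/(1836 + 783.3) = 2.36 V.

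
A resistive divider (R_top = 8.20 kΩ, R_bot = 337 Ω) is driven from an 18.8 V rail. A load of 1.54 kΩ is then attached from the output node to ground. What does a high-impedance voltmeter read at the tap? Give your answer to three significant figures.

V_out ≈ 0.613 V

The load sits in parallel with R_bot: R_bot‖R_L = (337 × 1540) / (337 + 1540) = 276.5 Ω.
V_out = 18.8 × 276.5 / (8200 + 276.5) = 18.8 × 276.5/8476 = 0.613 V.
(Unloaded it would have been 0.742 V.)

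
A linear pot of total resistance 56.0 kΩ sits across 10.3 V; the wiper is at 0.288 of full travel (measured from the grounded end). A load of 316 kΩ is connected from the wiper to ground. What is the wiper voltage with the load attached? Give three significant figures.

V ≈ 2.86 V

The wiper splits the pot into (1−α)R = 39.87 kΩ above and αR = 16.13 kΩ below.
Lower section ‖ load = 15.34 kΩ.
V_wiper = 10.3 × 15.34/(39.87 + 15.34) = 2.86 V.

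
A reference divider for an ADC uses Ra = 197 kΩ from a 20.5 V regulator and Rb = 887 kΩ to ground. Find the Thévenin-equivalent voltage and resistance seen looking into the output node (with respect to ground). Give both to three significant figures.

V_th = 16.8 V, R_th = 161 kΩ

V_th is the open-circuit tap voltage: 20.5 × 887/(197 + 887) = 16.8 V.
With the supply zeroed, Ra and Rb appear in parallel from the tap: R_th = Ra‖Rb = (197 × 887)/1084 = 161 kΩ.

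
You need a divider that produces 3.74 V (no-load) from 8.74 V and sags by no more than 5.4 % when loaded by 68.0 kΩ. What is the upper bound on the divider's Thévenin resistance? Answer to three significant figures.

R_th ≤ 3.88 kΩ

Loading drop = R_th/(R_th + R_L) ≤ 0.0540, so R_th ≤ R_L · ε/(1−ε) = 68.0 kΩ × 0.0540/0.9460 = 3.88 kΩ.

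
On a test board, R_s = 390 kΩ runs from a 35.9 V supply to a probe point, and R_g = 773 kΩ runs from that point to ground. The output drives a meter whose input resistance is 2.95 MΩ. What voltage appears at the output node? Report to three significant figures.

The load sits in parallel with R_g: R_g‖R_L = (773 × 2950) / (773 + 2950) = 612.5 kΩ.
V_out = 35.9 × 612.5 / (390 + 612.5) = 35.9 × 612.5/1003 = 21.9 V.
(Unloaded it would have been 23.9 V.)

V_out ≈ 21.9 V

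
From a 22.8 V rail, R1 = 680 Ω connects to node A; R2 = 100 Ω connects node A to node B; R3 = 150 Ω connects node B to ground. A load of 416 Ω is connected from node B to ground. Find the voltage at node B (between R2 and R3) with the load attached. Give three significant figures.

V ≈ 2.82 V

At node B, R3 is in parallel with the load: R3‖R_L = 110.2 Ω.
Below node A the resistance is R2 + (R3‖R_L) = 210.2 Ω, so V_A = 22.8 × 210.2/890.2 = 5.385 V.
Then V_B = V_A × (R3‖R_L)/(R2 + R3‖R_L) = 5.385 × 110.2/210.2 = 2.82 V.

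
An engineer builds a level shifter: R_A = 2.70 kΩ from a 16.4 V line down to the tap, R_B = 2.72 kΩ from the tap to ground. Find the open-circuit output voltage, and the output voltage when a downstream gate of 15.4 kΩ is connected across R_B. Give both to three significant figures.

Unloaded: 8.23 V; loaded: 7.56 V

Open-circuit: V = 16.4 × 2.72/(2.70 + 2.72) = 8.23 V.
With the load, R_B becomes R_B‖R_L = 2.312 kΩ, so V = 16.4 × 2.312/5.012 = 7.56 V.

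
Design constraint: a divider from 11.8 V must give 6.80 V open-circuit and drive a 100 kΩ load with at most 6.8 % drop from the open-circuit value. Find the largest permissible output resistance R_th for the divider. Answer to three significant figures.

Loading drop = R_th/(R_th + R_L) ≤ 0.0680, so R_th ≤ R_L · ε/(1−ε) = 100 kΩ × 0.0680/0.9320 = 7.30 kΩ.

R_th ≤ 7.30 kΩ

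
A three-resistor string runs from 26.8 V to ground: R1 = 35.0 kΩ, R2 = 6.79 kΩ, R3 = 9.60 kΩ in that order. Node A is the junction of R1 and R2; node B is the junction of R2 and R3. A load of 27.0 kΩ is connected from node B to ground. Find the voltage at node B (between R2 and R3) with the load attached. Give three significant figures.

At node B, R3 is in parallel with the load: R3‖R_L = 7.082 kΩ.
Below node A the resistance is R2 + (R3‖R_L) = 13.87 kΩ, so V_A = 26.8 × 13.87/48.87 = 7.607 V.
Then V_B = V_A × (R3‖R_L)/(R2 + R3‖R_L) = 7.607 × 7.082/13.87 = 3.88 V.

V ≈ 3.88 V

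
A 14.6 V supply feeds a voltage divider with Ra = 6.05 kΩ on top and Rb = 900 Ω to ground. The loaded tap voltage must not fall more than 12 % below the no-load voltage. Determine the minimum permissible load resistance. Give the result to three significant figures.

R_L(min) ≈ 5.75 kΩ

Output resistance R_th = Ra‖Rb = (6050 × 900)/6950 = 783.5 Ω.
The fractional drop is R_th/(R_th + R_L); requiring this ≤ 0.120 gives R_L ≥ R_th(1/0.120 − 1) = 783.5 × 7.333 = 5.75 kΩ.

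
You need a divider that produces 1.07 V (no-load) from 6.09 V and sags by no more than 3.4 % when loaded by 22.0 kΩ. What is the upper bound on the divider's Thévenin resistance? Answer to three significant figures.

Loading drop = R_th/(R_th + R_L) ≤ 0.0340, so R_th ≤ R_L · ε/(1−ε) = 22.0 kΩ × 0.0340/0.9660 = 774 Ω.
(Any R1, R2 with R2/(R1+R2) = 0.176 and R1‖R2 ≤ 774 Ω will meet the spec.)

R_th ≤ 774 Ω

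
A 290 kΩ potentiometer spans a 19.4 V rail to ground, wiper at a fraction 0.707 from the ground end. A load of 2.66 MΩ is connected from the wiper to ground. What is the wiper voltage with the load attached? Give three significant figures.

V ≈ 13.4 V

The wiper splits the pot into (1−α)R = 84.97 kΩ above and αR = 205.0 kΩ below.
Lower section ‖ load = 190.4 kΩ.
V_wiper = 19.4 × 190.4/(84.97 + 190.4) = 13.4 V.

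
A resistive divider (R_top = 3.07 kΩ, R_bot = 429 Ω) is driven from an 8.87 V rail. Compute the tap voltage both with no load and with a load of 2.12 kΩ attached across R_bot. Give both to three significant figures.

Unloaded: 1.09 V; loaded: 0.924 V

Open-circuit: V = 8.87 × 429/(3070 + 429) = 1.09 V.
With the load, R_bot becomes R_bot‖R_L = 356.8 Ω, so V = 8.87 × 356.8/3427 = 0.924 V.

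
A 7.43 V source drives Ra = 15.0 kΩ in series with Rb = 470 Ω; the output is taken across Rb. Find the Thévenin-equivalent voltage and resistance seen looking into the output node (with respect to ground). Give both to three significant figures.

V_th is the open-circuit tap voltage: 7.43 × 470/(15000 + 470) = 0.226 V.
With the supply zeroed, Ra and Rb appear in parallel from the tap: R_th = Ra‖Rb = (15000 × 470)/15470 = 456 Ω.

V_th = 0.226 V, R_th = 456 Ω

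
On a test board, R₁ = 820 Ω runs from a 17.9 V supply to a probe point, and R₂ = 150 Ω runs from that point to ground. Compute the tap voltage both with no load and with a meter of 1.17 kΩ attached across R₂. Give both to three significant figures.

Unloaded: 2.77 V; loaded: 2.50 V

Open-circuit: V = 17.9 × 150/(820 + 150) = 2.77 V.
With the load, R₂ becomes R₂‖R_L = 133.0 Ω, so V = 17.9 × 133.0/953.0 = 2.50 V.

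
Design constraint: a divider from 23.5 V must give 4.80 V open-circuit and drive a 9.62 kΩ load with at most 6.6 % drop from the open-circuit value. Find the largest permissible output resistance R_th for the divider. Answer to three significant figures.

R_th ≤ 680 Ω

Loading drop = R_th/(R_th + R_L) ≤ 0.0660, so R_th ≤ R_L · ε/(1−ε) = 9.62 kΩ × 0.0660/0.9340 = 680 Ω.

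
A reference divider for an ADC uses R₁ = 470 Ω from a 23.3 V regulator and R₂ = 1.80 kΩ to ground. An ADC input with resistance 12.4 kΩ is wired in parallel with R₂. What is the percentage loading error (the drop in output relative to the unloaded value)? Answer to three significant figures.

2.92 %

The divider's output (Thévenin) resistance is R₁‖R₂ = 372.7 Ω.
Fractional drop under load = R_th/(R_th + R_L) = 372.7 / (372.7 + 12400) = 0.02918.
So the output falls by 2.92 %.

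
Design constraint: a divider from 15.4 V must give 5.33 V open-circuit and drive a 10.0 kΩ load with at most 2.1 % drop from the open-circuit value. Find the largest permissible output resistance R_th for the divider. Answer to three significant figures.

R_th ≤ 215 Ω

Loading drop = R_th/(R_th + R_L) ≤ 0.0210, so R_th ≤ R_L · ε/(1−ε) = 10.0 kΩ × 0.0210/0.9790 = 215 Ω.
(Any R1, R2 with R2/(R1+R2) = 0.346 and R1‖R2 ≤ 215 Ω will meet the spec.)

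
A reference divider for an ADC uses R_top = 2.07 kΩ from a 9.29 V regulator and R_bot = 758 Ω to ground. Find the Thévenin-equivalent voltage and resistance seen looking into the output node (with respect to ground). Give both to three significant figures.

V_th is the open-circuit tap voltage: 9.29 × 758/(2070 + 758) = 2.49 V.
With the supply zeroed, R_top and R_bot appear in parallel from the tap: R_th = R_top‖R_bot = (2070 × 758)/2828 = 555 Ω.

V_th = 2.49 V, R_th = 555 Ω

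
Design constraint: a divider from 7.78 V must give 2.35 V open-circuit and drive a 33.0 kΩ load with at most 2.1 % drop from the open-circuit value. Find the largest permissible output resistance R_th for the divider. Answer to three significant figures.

R_th ≤ 708 Ω

Loading drop = R_th/(R_th + R_L) ≤ 0.0210, so R_th ≤ R_L · ε/(1−ε) = 33.0 kΩ × 0.0210/0.9790 = 708 Ω.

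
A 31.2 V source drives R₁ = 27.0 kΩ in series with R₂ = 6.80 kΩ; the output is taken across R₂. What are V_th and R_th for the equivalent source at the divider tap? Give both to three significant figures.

V_th is the open-circuit tap voltage: 31.2 × 6.80/(27.0 + 6.80) = 6.28 V.
With the supply zeroed, R₁ and R₂ appear in parallel from the tap: R_th = R₁‖R₂ = (27.0 × 6.80)/33.80 = 5.43 kΩ.

V_th = 6.28 V, R_th = 5.43 kΩ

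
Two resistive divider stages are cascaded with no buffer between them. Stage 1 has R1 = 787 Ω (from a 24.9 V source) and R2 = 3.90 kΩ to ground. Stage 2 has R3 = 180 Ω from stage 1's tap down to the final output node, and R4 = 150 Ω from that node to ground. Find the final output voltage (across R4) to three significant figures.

Stage 2 presents R3+R4 = 330.0 Ω as a load on stage 1's tap.
Stage 1's lower leg becomes R2‖(R3+R4) = 304.3 Ω, so V_mid = 24.9 × 304.3/1091 = 6.942 V.
Stage 2 is itself unloaded: V_out = V_mid × R4/(R3+R4) = 6.942 × 150/330.0 = 3.16 V.

V_out ≈ 3.16 V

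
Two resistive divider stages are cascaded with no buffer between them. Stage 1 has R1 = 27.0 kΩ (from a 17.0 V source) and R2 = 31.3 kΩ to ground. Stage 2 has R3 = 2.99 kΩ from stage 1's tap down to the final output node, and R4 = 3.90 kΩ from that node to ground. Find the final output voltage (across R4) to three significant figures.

Stage 2 presents R3+R4 = 6.890 kΩ as a load on stage 1's tap.
Stage 1's lower leg becomes R2‖(R3+R4) = 5.647 kΩ, so V_mid = 17.0 × 5.647/32.65 = 2.940 V.
Stage 2 is itself unloaded: V_out = V_mid × R4/(R3+R4) = 2.940 × 3.90/6.890 = 1.66 V.

V_out ≈ 1.66 V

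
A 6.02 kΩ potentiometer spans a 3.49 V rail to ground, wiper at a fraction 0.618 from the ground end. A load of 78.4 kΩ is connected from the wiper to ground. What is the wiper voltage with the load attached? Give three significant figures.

V ≈ 2.12 V

The wiper splits the pot into (1−α)R = 2.300 kΩ above and αR = 3.720 kΩ below.
Lower section ‖ load = 3.552 kΩ.
V_wiper = 3.49 × 3.552/(2.300 + 3.552) = 2.12 V.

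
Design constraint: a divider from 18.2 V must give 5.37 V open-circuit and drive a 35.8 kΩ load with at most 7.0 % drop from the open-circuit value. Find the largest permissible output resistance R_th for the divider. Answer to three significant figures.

R_th ≤ 2.69 kΩ

Loading drop = R_th/(R_th + R_L) ≤ 0.0700, so R_th ≤ R_L · ε/(1−ε) = 35.8 kΩ × 0.0700/0.9300 = 2.69 kΩ.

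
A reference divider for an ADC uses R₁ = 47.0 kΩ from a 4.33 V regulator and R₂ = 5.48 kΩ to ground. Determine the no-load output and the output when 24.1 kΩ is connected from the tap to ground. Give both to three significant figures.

Unloaded: 0.452 V; loaded: 0.376 V

Open-circuit: V = 4.33 × 5.48/(47.0 + 5.48) = 0.452 V.
With the load, R₂ becomes R₂‖R_L = 4.465 kΩ, so V = 4.33 × 4.465/51.46 = 0.376 V.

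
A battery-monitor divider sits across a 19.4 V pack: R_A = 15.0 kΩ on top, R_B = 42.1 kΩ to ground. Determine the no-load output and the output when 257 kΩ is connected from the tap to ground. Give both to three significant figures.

Open-circuit: V = 19.4 × 42.1/(15.0 + 42.1) = 14.3 V.
With the load, R_B becomes R_B‖R_L = 36.17 kΩ, so V = 19.4 × 36.17/51.17 = 13.7 V.

Unloaded: 14.3 V; loaded: 13.7 V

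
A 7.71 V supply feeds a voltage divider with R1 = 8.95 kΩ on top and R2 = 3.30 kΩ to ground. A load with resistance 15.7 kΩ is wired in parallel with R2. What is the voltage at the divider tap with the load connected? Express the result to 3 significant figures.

V_out ≈ 1.80 V

The load sits in parallel with R2: R2‖R_L = (3.30 × 15.7) / (3.30 + 15.7) = 2.727 kΩ.
V_out = 7.71 × 2.727 / (8.95 + 2.727) = 7.71 × 2.727/11.68 = 1.80 V.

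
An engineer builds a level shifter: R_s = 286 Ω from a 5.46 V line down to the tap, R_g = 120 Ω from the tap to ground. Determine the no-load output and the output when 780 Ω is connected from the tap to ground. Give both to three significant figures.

Unloaded: 1.61 V; loaded: 1.46 V

Open-circuit: V = 5.46 × 120/(286 + 120) = 1.61 V.
With the load, R_g becomes R_g‖R_L = 104.0 Ω, so V = 5.46 × 104.0/390.0 = 1.46 V.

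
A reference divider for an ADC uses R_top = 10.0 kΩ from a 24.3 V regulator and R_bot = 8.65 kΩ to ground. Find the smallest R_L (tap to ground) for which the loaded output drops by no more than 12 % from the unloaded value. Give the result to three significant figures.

R_L(min) ≈ 34.0 kΩ

Output resistance R_th = R_top‖R_bot = (10.0 × 8.65)/18.65 = 4.638 kΩ.
The fractional drop is R_th/(R_th + R_L); requiring this ≤ 0.120 gives R_L ≥ R_th(1/0.120 − 1) = 4.638 × 7.333 = 34.0 kΩ.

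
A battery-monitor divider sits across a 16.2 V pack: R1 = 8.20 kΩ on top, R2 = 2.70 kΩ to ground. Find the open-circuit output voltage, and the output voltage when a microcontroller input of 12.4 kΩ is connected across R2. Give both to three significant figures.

Unloaded: 4.01 V; loaded: 3.45 V

Open-circuit: V = 16.2 × 2.70/(8.20 + 2.70) = 4.01 V.
With the load, R2 becomes R2‖R_L = 2.217 kΩ, so V = 16.2 × 2.217/10.42 = 3.45 V.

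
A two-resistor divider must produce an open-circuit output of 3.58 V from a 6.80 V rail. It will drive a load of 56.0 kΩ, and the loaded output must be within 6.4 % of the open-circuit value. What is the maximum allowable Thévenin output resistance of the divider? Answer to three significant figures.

R_th ≤ 3.83 kΩ

Loading drop = R_th/(R_th + R_L) ≤ 0.0640, so R_th ≤ R_L · ε/(1−ε) = 56.0 kΩ × 0.0640/0.9360 = 3.83 kΩ.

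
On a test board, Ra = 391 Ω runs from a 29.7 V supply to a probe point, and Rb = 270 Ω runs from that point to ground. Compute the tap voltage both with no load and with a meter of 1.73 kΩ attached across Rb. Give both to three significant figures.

Open-circuit: V = 29.7 × 270/(391 + 270) = 12.1 V.
With the load, Rb becomes Rb‖R_L = 233.6 Ω, so V = 29.7 × 233.6/624.5 = 11.1 V.

Unloaded: 12.1 V; loaded: 11.1 V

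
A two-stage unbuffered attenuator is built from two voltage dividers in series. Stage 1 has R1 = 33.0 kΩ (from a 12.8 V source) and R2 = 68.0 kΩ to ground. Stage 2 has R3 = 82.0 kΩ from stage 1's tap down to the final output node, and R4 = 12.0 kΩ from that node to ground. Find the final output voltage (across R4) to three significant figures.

Stage 2 presents R3+R4 = 94.00 kΩ as a load on stage 1's tap.
Stage 1's lower leg becomes R2‖(R3+R4) = 39.46 kΩ, so V_mid = 12.8 × 39.46/72.46 = 6.970 V.
Stage 2 is itself unloaded: V_out = V_mid × R4/(R3+R4) = 6.970 × 12.0/94.00 = 0.890 V.

V_out ≈ 0.890 V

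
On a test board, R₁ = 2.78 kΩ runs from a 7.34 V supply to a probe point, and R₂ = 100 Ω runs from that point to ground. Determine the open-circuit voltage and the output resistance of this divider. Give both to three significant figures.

V_th is the open-circuit tap voltage: 7.34 × 100/(2780 + 100) = 0.255 V.
With the supply zeroed, R₁ and R₂ appear in parallel from the tap: R_th = R₁‖R₂ = (2780 × 100)/2880 = 96.5 Ω.

V_th = 0.255 V, R_th = 96.5 Ω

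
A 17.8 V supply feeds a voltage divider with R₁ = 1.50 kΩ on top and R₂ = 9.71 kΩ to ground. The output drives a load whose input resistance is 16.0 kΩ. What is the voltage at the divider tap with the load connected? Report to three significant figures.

The load sits in parallel with R₂: R₂‖R_L = (9.71 × 16.0) / (9.71 + 16.0) = 6.043 kΩ.
V_out = 17.8 × 6.043 / (1.50 + 6.043) = 17.8 × 6.043/7.543 = 14.3 V.

V_out ≈ 14.3 V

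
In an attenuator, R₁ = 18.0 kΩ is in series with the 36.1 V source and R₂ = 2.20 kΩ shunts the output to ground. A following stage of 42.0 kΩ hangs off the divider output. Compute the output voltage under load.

The load sits in parallel with R₂: R₂‖R_L = (2.20 × 42.0) / (2.20 + 42.0) = 2.090 kΩ.
V_out = 36.1 × 2.090 / (18.0 + 2.090) = 36.1 × 2.090/20.09 = 3.76 V.

V_out ≈ 3.76 V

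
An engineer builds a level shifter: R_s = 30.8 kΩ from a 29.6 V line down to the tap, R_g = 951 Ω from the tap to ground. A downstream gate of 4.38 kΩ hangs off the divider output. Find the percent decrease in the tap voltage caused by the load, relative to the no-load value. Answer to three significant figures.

The divider's output (Thévenin) resistance is R_s‖R_g = 922.5 Ω.
Fractional drop under load = R_th/(R_th + R_L) = 922.5 / (922.5 + 4380) = 0.1740.
So the output falls by 17.4 %.

17.4 %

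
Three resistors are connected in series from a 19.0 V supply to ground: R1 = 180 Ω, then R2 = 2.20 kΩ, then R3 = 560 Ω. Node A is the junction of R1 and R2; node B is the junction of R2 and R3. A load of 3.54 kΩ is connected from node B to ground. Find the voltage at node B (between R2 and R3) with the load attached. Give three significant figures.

At node B, R3 is in parallel with the load: R3‖R_L = 483.5 Ω.
Below node A the resistance is R2 + (R3‖R_L) = 2684 Ω, so V_A = 19.0 × 2684/2864 = 17.81 V.
Then V_B = V_A × (R3‖R_L)/(R2 + R3‖R_L) = 17.81 × 483.5/2684 = 3.21 V.

V ≈ 3.21 V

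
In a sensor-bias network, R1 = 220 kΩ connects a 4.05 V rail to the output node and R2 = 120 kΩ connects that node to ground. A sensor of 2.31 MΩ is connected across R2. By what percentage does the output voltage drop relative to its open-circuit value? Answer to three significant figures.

The divider's output (Thévenin) resistance is R1‖R2 = 77.65 kΩ.
Fractional drop under load = R_th/(R_th + R_L) = 77.65 / (77.65 + 2310) = 0.03252.
So the output falls by 3.25 %.

3.25 %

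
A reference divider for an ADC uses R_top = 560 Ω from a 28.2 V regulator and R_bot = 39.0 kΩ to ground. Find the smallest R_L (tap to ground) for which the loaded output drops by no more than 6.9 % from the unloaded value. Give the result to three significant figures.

R_L(min) ≈ 7.45 kΩ

Output resistance R_th = R_top‖R_bot = (560 × 39000)/39560 = 552.1 Ω.
The fractional drop is R_th/(R_th + R_L); requiring this ≤ 0.0690 gives R_L ≥ R_th(1/0.0690 − 1) = 552.1 × 13.49 = 7.45 kΩ.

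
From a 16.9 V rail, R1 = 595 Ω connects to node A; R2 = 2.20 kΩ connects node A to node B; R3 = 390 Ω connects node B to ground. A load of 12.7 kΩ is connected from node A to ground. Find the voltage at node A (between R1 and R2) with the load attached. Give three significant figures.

Below node A the series string R2+R3 = 2590 Ω sits in parallel with the 12700 Ω load: 2151 Ω.
V_A = 16.9 × 2151/(595 + 2151) = 13.2 V.

V ≈ 13.2 V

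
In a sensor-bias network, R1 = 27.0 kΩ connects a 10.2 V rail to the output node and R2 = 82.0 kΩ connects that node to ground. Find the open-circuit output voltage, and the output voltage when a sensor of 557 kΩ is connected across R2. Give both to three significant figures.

Open-circuit: V = 10.2 × 82.0/(27.0 + 82.0) = 7.67 V.
With the load, R2 becomes R2‖R_L = 71.48 kΩ, so V = 10.2 × 71.48/98.48 = 7.40 V.

Unloaded: 7.67 V; loaded: 7.40 V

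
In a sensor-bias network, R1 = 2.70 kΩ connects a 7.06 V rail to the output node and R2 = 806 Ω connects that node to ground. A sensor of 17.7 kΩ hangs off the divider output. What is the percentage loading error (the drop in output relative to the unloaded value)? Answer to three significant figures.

The divider's output (Thévenin) resistance is R1‖R2 = 620.7 Ω.
Fractional drop under load = R_th/(R_th + R_L) = 620.7 / (620.7 + 17700) = 0.03388.
So the output falls by 3.39 %.

3.39 %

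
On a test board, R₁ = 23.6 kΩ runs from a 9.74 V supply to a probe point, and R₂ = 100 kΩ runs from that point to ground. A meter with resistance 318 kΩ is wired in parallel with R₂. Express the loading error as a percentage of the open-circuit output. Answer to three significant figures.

5.66 %

The divider's output (Thévenin) resistance is R₁‖R₂ = 19.09 kΩ.
Fractional drop under load = R_th/(R_th + R_L) = 19.09 / (19.09 + 318) = 0.05664.
So the output falls by 5.66 %.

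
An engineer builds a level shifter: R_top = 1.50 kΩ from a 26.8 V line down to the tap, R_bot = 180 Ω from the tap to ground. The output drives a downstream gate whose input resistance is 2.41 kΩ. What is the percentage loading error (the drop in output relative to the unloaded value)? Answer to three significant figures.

The divider's output (Thévenin) resistance is R_top‖R_bot = 160.7 Ω.
Fractional drop under load = R_th/(R_th + R_L) = 160.7 / (160.7 + 2410) = 0.06252.
So the output falls by 6.25 %.

6.25 %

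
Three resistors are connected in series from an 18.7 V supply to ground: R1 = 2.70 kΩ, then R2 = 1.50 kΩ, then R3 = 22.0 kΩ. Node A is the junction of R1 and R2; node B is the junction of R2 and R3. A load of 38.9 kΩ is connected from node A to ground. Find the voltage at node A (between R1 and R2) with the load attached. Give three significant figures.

Below node A the series string R2+R3 = 23.50 kΩ sits in parallel with the 38.9 kΩ load: 14.65 kΩ.
V_A = 18.7 × 14.65/(2.70 + 14.65) = 15.8 V.

V ≈ 15.8 V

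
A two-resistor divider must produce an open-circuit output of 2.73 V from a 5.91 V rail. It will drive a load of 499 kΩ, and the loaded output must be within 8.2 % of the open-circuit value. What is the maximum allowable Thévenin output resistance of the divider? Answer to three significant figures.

Loading drop = R_th/(R_th + R_L) ≤ 0.0820, so R_th ≤ R_L · ε/(1−ε) = 499 kΩ × 0.0820/0.9180 = 44.6 kΩ.

R_th ≤ 44.6 kΩ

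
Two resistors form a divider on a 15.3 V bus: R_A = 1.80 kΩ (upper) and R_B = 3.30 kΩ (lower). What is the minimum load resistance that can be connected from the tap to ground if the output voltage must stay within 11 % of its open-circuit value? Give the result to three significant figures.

Output resistance R_th = R_A‖R_B = (1.80 × 3.30)/5.100 = 1.165 kΩ.
The fractional drop is R_th/(R_th + R_L); requiring this ≤ 0.110 gives R_L ≥ R_th(1/0.110 − 1) = 1.165 × 8.091 = 9.42 kΩ.

R_L(min) ≈ 9.42 kΩ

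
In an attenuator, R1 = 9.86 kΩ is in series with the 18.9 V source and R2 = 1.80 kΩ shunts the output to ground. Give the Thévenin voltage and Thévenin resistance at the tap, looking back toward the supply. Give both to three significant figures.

V_th = 2.92 V, R_th = 1.52 kΩ

V_th is the open-circuit tap voltage: 18.9 × 1.80/(9.86 + 1.80) = 2.92 V.
With the supply zeroed, R1 and R2 appear in parallel from the tap: R_th = R1‖R2 = (9.86 × 1.80)/11.66 = 1.52 kΩ.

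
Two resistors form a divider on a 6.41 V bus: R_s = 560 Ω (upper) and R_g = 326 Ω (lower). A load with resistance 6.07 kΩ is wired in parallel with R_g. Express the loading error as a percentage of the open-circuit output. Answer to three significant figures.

3.28 %

The divider's output (Thévenin) resistance is R_s‖R_g = 206.0 Ω.
Fractional drop under load = R_th/(R_th + R_L) = 206.0 / (206.0 + 6070) = 0.03283.
So the output falls by 3.28 %.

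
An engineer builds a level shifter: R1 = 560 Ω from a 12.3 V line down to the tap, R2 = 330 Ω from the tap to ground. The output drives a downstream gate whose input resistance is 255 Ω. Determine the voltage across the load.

The load sits in parallel with R2: R2‖R_L = (330 × 255) / (330 + 255) = 143.8 Ω.
V_out = 12.3 × 143.8 / (560 + 143.8) = 12.3 × 143.8/703.8 = 2.51 V.

V_out ≈ 2.51 V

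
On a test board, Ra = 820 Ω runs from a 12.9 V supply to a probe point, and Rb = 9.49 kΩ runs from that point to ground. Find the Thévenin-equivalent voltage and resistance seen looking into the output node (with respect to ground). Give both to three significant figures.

V_th is the open-circuit tap voltage: 12.9 × 9490/(820 + 9490) = 11.9 V.
With the supply zeroed, Ra and Rb appear in parallel from the tap: R_th = Ra‖Rb = (820 × 9490)/10310 = 755 Ω.

V_th = 11.9 V, R_th = 755 Ω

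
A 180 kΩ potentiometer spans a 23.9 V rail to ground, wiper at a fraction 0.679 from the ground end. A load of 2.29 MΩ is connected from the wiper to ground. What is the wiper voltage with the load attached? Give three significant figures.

V ≈ 16.0 V

The wiper splits the pot into (1−α)R = 57.78 kΩ above and αR = 122.2 kΩ below.
Lower section ‖ load = 116.0 kΩ.
V_wiper = 23.9 × 116.0/(57.78 + 116.0) = 16.0 V.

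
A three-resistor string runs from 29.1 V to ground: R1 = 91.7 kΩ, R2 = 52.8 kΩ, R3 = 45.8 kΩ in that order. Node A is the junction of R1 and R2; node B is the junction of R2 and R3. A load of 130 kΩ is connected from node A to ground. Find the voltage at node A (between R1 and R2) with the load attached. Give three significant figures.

Below node A the series string R2+R3 = 98.60 kΩ sits in parallel with the 130 kΩ load: 56.07 kΩ.
V_A = 29.1 × 56.07/(91.7 + 56.07) = 11.0 V.

V ≈ 11.0 V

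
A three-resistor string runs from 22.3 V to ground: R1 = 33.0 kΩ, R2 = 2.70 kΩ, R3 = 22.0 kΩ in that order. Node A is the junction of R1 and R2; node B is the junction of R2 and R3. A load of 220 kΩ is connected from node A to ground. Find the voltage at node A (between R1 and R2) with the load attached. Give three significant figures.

V ≈ 8.97 V

Below node A the series string R2+R3 = 24.70 kΩ sits in parallel with the 220 kΩ load: 22.21 kΩ.
V_A = 22.3 × 22.21/(33.0 + 22.21) = 8.97 V.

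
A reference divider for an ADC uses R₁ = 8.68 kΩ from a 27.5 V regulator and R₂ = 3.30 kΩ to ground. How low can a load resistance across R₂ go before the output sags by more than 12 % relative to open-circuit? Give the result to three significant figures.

R_L(min) ≈ 17.5 kΩ

Output resistance R_th = R₁‖R₂ = (8.68 × 3.30)/11.98 = 2.391 kΩ.
The fractional drop is R_th/(R_th + R_L); requiring this ≤ 0.120 gives R_L ≥ R_th(1/0.120 − 1) = 2.391 × 7.333 = 17.5 kΩ.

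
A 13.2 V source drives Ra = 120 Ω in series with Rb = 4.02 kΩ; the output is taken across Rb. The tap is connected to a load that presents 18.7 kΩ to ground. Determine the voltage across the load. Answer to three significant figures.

The load sits in parallel with Rb: Rb‖R_L = (4020 × 18700) / (4020 + 18700) = 3309 Ω.
V_out = 13.2 × 3309 / (120 + 3309) = 13.2 × 3309/3429 = 12.7 V.

V_out ≈ 12.7 V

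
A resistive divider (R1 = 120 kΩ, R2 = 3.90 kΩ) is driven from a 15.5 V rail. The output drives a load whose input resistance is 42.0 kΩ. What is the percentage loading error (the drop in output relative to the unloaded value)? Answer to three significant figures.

8.25 %

Unloaded V = 15.5 × 3.90/123.9 = 0.48789 V.
Loaded: R2‖R_L = 3.569 kΩ, giving V = 15.5 × 3.569/123.6 = 0.44764 V.
Drop = (0.48789 − 0.44764) / 0.48789 = 8.25 %.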